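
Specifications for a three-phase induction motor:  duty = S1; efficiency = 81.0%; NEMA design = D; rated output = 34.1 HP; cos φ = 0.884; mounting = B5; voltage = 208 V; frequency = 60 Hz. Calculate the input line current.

P_out = 34.1 × 746 = 25439 W
P_in = P_out / η = 25439 / 0.810 = 31406 W
I_L = P_in / (√3·V_L·cosφ) = 31406 / (1.732 × 208 × 0.884) = 98.6 A

98.6 A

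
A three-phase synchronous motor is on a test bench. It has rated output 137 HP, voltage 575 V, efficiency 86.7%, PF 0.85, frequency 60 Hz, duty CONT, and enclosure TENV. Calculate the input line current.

139 A

P_out = 137 × 746 = 102202 W
P_in = P_out / η = 102202 / 0.867 = 117880 W
I_L = P_in / (√3·V_L·cosφ) = 117880 / (1.732 × 575 × 0.85) = 139 A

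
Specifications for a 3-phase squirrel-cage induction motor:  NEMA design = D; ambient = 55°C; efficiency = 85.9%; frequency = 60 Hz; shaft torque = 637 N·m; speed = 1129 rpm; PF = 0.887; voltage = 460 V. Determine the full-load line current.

124 A

ω = 2π×1129/60 = 118.2 rad/s; P_out = τω = 637 × 118.2 = 75293 W
P_in = P_out / η = 75293 / 0.859 = 87652 W
I_L = P_in / (√3·V_L·cosφ) = 87652 / (1.732 × 460 × 0.887) = 124 A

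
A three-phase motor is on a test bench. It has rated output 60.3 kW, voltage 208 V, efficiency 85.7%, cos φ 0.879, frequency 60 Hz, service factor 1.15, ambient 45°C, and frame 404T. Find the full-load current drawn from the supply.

P_out = 60.3 kW = 60300 W
P_in = P_out / η = 60300 / 0.857 = 70362 W
I_L = P_in / (√3·V_L·cosφ) = 70362 / (1.732 × 208 × 0.879) = 222 A

222 A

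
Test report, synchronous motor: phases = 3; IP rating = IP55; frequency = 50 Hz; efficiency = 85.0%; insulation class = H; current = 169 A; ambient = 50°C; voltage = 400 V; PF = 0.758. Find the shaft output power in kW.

P_in = √3·V·I·cosφ = 1.732 × 400 × 169 × 0.758 = 88749 W
P_out = η·P_in = 0.85 × 88749 = 75437 W

75.4 kW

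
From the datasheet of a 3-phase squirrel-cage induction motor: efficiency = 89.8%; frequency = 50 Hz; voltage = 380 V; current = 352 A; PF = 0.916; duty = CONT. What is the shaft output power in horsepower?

P_in = √3·V·I·cosφ = 1.732 × 380 × 352 × 0.916 = 212212 W
P_out = η·P_in = 0.898 × 212212 = 190566 W
= 190566/746 = 255 HP

255 HP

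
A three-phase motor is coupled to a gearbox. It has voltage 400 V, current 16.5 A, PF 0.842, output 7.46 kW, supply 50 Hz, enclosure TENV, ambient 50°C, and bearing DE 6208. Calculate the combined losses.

2170 W

P_in = √3·V·I·cosφ = 1.732×400×16.5×0.842 = 9625 W
P_out = 7460 W
Losses = P_in − P_out = 9625 − 7460 = 2165 W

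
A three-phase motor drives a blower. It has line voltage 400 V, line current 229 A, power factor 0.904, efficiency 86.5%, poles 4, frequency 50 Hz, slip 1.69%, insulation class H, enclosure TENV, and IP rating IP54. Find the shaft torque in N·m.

803 N·m

P_in = √3·V·I·cosφ = 1.732 × 400 × 229 × 0.904 = 143421 W
P_out = η·P_in = 0.865 × 143421 = 124059 W
n_s = 120×50/4 = 1500 rpm; n = 1500×(1−0.0169) = 1475 rpm
ω = 2π×1475/60 = 154.5 rad/s
τ = P_out/ω = 124059/154.5 = 803 N·m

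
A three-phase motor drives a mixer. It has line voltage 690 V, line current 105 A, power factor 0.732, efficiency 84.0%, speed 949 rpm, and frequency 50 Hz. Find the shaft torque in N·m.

776 N·m

P_in = √3·V·I·cosφ = 1.732 × 690 × 105 × 0.732 = 91854 W
P_out = η·P_in = 0.84 × 91854 = 77157 W
n = 949 rpm
ω = 2π×949/60 = 99.38 rad/s
τ = P_out/ω = 77157/99.38 = 776 N·m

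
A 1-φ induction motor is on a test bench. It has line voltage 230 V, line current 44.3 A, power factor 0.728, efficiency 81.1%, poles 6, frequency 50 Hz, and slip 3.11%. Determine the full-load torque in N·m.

P_in = V·I·cosφ = 230 × 44.3 × 0.728 = 7418 W
P_out = η·P_in = 0.811 × 7418 = 6016 W
n_s = 120×50/6 = 1000 rpm; n = 1000×(1−0.0311) = 969 rpm
ω = 2π×969/60 = 101.5 rad/s
τ = P_out/ω = 6016/101.5 = 59.3 N·m

59.3 N·m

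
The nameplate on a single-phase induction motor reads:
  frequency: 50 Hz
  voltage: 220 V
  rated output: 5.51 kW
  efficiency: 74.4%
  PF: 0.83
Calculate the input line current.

40.6 A

P_out = 5.51 kW = 5510 W
P_in = P_out / η = 5510 / 0.744 = 7406 W
I = P_in / (V·cosφ) = 7406 / (220 × 0.83) = 40.6 A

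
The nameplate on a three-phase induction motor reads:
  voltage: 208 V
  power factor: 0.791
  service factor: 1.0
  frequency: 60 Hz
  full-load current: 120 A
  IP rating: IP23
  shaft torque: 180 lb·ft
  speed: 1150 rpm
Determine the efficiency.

τ = 180 lb·ft × 1.356 = 244.1 N·m
ω = 2π × 1150/60 = 120.4 rad/s; P_out = τω = 244.1 × 120.4 = 29390 W
P_in = √3·V_L·I_L·cosφ = 1.732 × 208 × 120 × 0.791 = 34195 W
η = P_out / P_in = 29390 / 34195 = 0.859 = 85.9%

85.9 %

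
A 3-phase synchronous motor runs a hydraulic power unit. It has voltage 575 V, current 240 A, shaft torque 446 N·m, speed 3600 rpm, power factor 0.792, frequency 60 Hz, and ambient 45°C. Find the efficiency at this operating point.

ω = 2π × 3600/60 = 377 rad/s; P_out = τω = 446 × 377 = 168142 W
P_in = √3·V_L·I_L·cosφ = 1.732 × 575 × 240 × 0.792 = 189301 W
η = P_out / P_in = 168142 / 189301 = 0.888 = 88.8%

88.8 %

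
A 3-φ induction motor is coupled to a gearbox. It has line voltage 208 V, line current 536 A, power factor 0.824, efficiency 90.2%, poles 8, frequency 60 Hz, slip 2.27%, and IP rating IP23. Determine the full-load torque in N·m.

P_in = √3·V·I·cosφ = 1.732 × 208 × 536 × 0.824 = 159112 W
P_out = η·P_in = 0.902 × 159112 = 143519 W
n_s = 120×60/8 = 900 rpm; n = 900×(1−0.0227) = 880 rpm
ω = 2π×880/60 = 92.15 rad/s
τ = P_out/ω = 143519/92.15 = 1560 N·m

1560 N·m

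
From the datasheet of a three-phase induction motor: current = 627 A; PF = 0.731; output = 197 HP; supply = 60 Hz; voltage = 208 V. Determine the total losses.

18.2 kW

P_in = √3·V·I·cosφ = 1.732×208×627×0.731 = 165119 W
P_out = 197×746 = 146962 W
Losses = P_in − P_out = 165119 − 146962 = 18157 W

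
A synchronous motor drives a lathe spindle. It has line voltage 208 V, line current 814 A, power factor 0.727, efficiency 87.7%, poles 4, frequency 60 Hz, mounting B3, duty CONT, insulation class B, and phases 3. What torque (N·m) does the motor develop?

P_in = √3·V·I·cosφ = 1.732 × 208 × 814 × 0.727 = 213192 W
P_out = η·P_in = 0.877 × 213192 = 186969 W
n = n_s = 120×60/4 = 1800 rpm (synchronous)
ω = 2π×1800/60 = 188.5 rad/s
τ = P_out/ω = 186969/188.5 = 992 N·m

992 N·m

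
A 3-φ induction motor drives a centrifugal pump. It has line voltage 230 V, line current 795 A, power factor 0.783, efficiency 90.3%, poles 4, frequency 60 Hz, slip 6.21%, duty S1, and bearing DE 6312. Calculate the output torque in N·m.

1270 N·m

P_in = √3·V·I·cosφ = 1.732 × 230 × 795 × 0.783 = 247973 W
P_out = η·P_in = 0.903 × 247973 = 223920 W
n_s = 120×60/4 = 1800 rpm; n = 1800×(1−0.0621) = 1688 rpm
ω = 2π×1688/60 = 176.8 rad/s
τ = P_out/ω = 223920/176.8 = 1270 N·m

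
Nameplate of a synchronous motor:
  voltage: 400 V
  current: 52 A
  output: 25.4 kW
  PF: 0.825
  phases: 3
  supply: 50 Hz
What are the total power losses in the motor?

P_in = √3·V·I·cosφ = 1.732×400×52×0.825 = 29721 W
P_out = 25400 W
Losses = P_in − P_out = 29721 − 25400 = 4321 W

4.32 kW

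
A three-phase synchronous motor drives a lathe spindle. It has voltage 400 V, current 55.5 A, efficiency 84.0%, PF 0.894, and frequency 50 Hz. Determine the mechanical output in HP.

P_in = √3·V·I·cosφ = 1.732 × 400 × 55.5 × 0.894 = 34375 W
P_out = η·P_in = 0.84 × 34375 = 28875 W
= 28875/746 = 38.7 HP

38.7 HP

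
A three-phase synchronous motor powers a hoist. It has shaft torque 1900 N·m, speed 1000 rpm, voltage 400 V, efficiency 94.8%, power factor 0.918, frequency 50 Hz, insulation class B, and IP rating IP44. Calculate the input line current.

330 A

ω = 2π×1000/60 = 104.7 rad/s; P_out = τω = 1900 × 104.7 = 198930 W
P_in = P_out / η = 198930 / 0.948 = 209842 W
I_L = P_in / (√3·V_L·cosφ) = 209842 / (1.732 × 400 × 0.918) = 330 A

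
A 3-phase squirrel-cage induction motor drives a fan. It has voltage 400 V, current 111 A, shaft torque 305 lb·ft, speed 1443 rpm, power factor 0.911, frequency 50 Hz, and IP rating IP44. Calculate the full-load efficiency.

89.2 %

τ = 305 lb·ft × 1.356 = 413.6 N·m
ω = 2π × 1443/60 = 151.1 rad/s; P_out = τω = 413.6 × 151.1 = 62495 W
P_in = √3·V_L·I_L·cosφ = 1.732 × 400 × 111 × 0.911 = 70057 W
η = P_out / P_in = 62495 / 70057 = 0.892 = 89.2%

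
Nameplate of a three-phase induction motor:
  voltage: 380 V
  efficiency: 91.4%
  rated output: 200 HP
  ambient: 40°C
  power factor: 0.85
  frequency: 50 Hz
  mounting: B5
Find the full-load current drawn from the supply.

P_out = 200 × 746 = 149200 W
P_in = P_out / η = 149200 / 0.914 = 163239 W
I_L = P_in / (√3·V_L·cosφ) = 163239 / (1.732 × 380 × 0.85) = 292 A

292 A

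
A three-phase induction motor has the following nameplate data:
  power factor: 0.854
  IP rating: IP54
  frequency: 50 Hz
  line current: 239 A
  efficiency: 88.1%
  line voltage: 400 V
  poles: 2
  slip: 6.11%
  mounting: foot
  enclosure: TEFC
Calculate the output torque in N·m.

P_in = √3·V·I·cosφ = 1.732 × 400 × 239 × 0.854 = 141405 W
P_out = η·P_in = 0.881 × 141405 = 124578 W
n_s = 120×50/2 = 3000 rpm; n = 3000×(1−0.0611) = 2817 rpm
ω = 2π×2817/60 = 295 rad/s
τ = P_out/ω = 124578/295 = 422 N·m

422 N·m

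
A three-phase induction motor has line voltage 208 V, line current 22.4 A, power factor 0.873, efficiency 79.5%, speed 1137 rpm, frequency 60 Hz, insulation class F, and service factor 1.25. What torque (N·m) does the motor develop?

P_in = √3·V·I·cosφ = 1.732 × 208 × 22.4 × 0.873 = 7045 W
P_out = η·P_in = 0.795 × 7045 = 5601 W
n = 1137 rpm
ω = 2π×1137/60 = 119.1 rad/s
τ = P_out/ω = 5601/119.1 = 47 N·m

47 N·m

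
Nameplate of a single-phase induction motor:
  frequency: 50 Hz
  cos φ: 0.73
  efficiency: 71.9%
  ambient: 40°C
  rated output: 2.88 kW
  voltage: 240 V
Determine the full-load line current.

22.9 A

P_out = 2.88 kW = 2880 W
P_in = P_out / η = 2880 / 0.719 = 4006 W
I = P_in / (V·cosφ) = 4006 / (240 × 0.73) = 22.9 A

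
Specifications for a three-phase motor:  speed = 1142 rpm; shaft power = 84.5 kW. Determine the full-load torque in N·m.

ω = 2π × 1142/60 = 119.6 rad/s
τ = P/ω = 84500/119.6 = 707 N·m

707 N·m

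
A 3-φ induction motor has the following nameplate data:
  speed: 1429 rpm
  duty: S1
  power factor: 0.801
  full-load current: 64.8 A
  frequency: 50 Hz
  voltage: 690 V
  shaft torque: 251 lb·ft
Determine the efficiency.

82.1 %

τ = 251 lb·ft × 1.356 = 340.4 N·m
ω = 2π × 1429/60 = 149.6 rad/s; P_out = τω = 340.4 × 149.6 = 50924 W
P_in = √3·V_L·I_L·cosφ = 1.732 × 690 × 64.8 × 0.801 = 62030 W
η = P_out / P_in = 50924 / 62030 = 0.821 = 82.1%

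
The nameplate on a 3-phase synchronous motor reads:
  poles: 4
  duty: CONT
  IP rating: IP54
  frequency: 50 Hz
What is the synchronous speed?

1500 rpm

n_s = 120f/p = 120×50/4 = 1500 rpm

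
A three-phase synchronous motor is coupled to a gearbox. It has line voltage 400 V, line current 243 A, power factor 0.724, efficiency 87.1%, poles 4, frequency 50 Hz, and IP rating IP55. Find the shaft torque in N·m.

P_in = √3·V·I·cosφ = 1.732 × 400 × 243 × 0.724 = 121886 W
P_out = η·P_in = 0.871 × 121886 = 106163 W
n = n_s = 120×50/4 = 1500 rpm (synchronous)
ω = 2π×1500/60 = 157.1 rad/s
τ = P_out/ω = 106163/157.1 = 676 N·m

676 N·m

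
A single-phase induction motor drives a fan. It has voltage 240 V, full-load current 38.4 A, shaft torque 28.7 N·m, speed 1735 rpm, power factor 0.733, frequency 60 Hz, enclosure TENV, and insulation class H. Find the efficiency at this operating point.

ω = 2π × 1735/60 = 181.7 rad/s; P_out = τω = 28.7 × 181.7 = 5215 W
P_in = V·I·cosφ = 240 × 38.4 × 0.733 = 6755 W
η = P_out / P_in = 5215 / 6755 = 0.772 = 77.2%

77.2 %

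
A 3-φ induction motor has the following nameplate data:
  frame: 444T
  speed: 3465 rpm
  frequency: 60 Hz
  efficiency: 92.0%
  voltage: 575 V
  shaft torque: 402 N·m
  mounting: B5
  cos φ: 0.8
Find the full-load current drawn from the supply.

ω = 2π×3465/60 = 362.9 rad/s; P_out = τω = 402 × 362.9 = 145886 W
P_in = P_out / η = 145886 / 0.920 = 158572 W
I_L = P_in / (√3·V_L·cosφ) = 158572 / (1.732 × 575 × 0.8) = 199 A

199 A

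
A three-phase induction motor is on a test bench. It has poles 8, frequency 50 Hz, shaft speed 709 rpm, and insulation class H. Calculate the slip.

5.47 %

n_s = 120f/p = 120×50/8 = 750 rpm
s = (n_s − n)/n_s = (750 − 709)/750 = 0.0547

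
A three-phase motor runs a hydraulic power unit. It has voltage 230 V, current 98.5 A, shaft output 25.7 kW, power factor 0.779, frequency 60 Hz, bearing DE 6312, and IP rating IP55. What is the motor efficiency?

P_out = 25.7 kW = 25700 W
P_in = √3·V_L·I_L·cosφ = 1.732 × 230 × 98.5 × 0.779 = 30567 W
η = P_out / P_in = 25700 / 30567 = 0.841 = 84.1%

84.1 %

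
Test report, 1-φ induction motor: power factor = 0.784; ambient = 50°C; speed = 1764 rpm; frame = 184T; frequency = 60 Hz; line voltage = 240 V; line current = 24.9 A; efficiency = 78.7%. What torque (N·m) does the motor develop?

P_in = V·I·cosφ = 240 × 24.9 × 0.784 = 4685 W
P_out = η·P_in = 0.787 × 4685 = 3687 W
n = 1764 rpm
ω = 2π×1764/60 = 184.7 rad/s
τ = P_out/ω = 3687/184.7 = 20 N·m

20 N·m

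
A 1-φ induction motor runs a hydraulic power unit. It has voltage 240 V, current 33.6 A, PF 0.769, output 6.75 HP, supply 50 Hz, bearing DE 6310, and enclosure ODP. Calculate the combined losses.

P_in = V·I·cosφ = 240×33.6×0.769 = 6201 W
P_out = 6.75×746 = 5036 W
Losses = P_in − P_out = 6201 − 5036 = 1165 W

1170 W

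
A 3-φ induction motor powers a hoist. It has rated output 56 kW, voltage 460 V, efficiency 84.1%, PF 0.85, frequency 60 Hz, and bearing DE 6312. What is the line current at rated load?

98.3 A

P_out = 56 kW = 56000 W
P_in = P_out / η = 56000 / 0.841 = 66587 W
I_L = P_in / (√3·V_L·cosφ) = 66587 / (1.732 × 460 × 0.85) = 98.3 A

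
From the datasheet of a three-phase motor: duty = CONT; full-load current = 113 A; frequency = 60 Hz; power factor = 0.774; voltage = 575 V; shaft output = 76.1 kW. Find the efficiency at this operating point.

P_out = 76.1 kW = 76100 W
P_in = √3·V_L·I_L·cosφ = 1.732 × 575 × 113 × 0.774 = 87103 W
η = P_out / P_in = 76100 / 87103 = 0.874 = 87.4%

87.4 %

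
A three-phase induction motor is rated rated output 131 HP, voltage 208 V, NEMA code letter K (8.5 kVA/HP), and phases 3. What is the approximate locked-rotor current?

3090 A

S_LR = 8.5 × 131 = 1113.5 kVA
I_LR = S_LR/(√3·V_L) = 1113500/(1.732×208) = 3090 A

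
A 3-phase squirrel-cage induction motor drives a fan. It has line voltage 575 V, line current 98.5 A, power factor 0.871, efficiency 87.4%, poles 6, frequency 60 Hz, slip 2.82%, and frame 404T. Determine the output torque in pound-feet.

451 lb·ft

P_in = √3·V·I·cosφ = 1.732 × 575 × 98.5 × 0.871 = 85442 W
P_out = η·P_in = 0.874 × 85442 = 74676 W
n_s = 120×60/6 = 1200 rpm; n = 1200×(1−0.0282) = 1166 rpm
ω = 2π×1166/60 = 122.1 rad/s
τ = P_out/ω = 74676/122.1 = 611.6 N·m
In lb·ft: 611.6/1.356 = 451 lb·ft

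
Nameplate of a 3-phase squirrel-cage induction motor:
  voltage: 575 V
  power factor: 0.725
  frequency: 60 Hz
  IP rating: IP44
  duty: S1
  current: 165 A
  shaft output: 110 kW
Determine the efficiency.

92.3 %

P_out = 110 kW = 110000 W
P_in = √3·V_L·I_L·cosφ = 1.732 × 575 × 165 × 0.725 = 119135 W
η = P_out / P_in = 110000 / 119135 = 0.923 = 92.3%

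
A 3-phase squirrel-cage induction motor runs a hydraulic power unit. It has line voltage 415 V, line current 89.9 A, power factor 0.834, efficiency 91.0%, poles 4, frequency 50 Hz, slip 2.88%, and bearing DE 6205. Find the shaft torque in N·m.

321 N·m

P_in = √3·V·I·cosφ = 1.732 × 415 × 89.9 × 0.834 = 53892 W
P_out = η·P_in = 0.91 × 53892 = 49042 W
n_s = 120×50/4 = 1500 rpm; n = 1500×(1−0.0288) = 1457 rpm
ω = 2π×1457/60 = 152.6 rad/s
τ = P_out/ω = 49042/152.6 = 321 N·m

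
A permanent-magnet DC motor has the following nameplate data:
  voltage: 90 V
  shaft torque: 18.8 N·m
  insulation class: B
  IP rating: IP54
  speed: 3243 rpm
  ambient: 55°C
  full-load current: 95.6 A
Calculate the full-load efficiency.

ω = 2π × 3243/60 = 339.6 rad/s; P_out = τω = 18.8 × 339.6 = 6384 W
P_in = V·I = 90 × 95.6 = 8604 W
η = P_out / P_in = 6384 / 8604 = 0.742 = 74.2%

74.2 %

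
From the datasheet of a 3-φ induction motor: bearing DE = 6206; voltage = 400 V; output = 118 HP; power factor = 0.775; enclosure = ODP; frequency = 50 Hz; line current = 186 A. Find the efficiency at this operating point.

P_out = 118 × 746 = 88028 W
P_in = √3·V_L·I_L·cosφ = 1.732 × 400 × 186 × 0.775 = 99867 W
η = P_out / P_in = 88028 / 99867 = 0.881 = 88.1%

88.1 %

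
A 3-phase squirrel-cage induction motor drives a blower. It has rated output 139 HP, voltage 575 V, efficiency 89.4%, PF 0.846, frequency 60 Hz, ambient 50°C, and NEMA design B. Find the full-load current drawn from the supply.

P_out = 139 × 746 = 103694 W
P_in = P_out / η = 103694 / 0.894 = 115989 W
I_L = P_in / (√3·V_L·cosφ) = 115989 / (1.732 × 575 × 0.846) = 138 A

138 A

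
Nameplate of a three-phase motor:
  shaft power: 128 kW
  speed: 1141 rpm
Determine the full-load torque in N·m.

1070 N·m

ω = 2π × 1141/60 = 119.5 rad/s
τ = P/ω = 128000/119.5 = 1070 N·m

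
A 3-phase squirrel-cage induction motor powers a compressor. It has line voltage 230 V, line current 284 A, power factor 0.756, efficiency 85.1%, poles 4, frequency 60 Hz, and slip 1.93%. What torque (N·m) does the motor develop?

P_in = √3·V·I·cosφ = 1.732 × 230 × 284 × 0.756 = 85529 W
P_out = η·P_in = 0.851 × 85529 = 72785 W
n_s = 120×60/4 = 1800 rpm; n = 1800×(1−0.0193) = 1765 rpm
ω = 2π×1765/60 = 184.8 rad/s
τ = P_out/ω = 72785/184.8 = 394 N·m

394 N·m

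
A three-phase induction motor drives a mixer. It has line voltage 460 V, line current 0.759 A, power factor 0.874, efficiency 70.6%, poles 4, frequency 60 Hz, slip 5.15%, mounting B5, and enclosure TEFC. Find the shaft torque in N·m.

P_in = √3·V·I·cosφ = 1.732 × 460 × 0.759 × 0.874 = 529 W
P_out = η·P_in = 0.706 × 529 = 373 W
n_s = 120×60/4 = 1800 rpm; n = 1800×(1−0.0515) = 1707 rpm
ω = 2π×1707/60 = 178.8 rad/s
τ = P_out/ω = 373/178.8 = 2.09 N·m

2.09 N·m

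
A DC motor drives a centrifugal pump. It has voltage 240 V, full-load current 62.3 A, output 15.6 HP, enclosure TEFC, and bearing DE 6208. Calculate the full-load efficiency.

P_out = 15.6 × 746 = 11638 W
P_in = V·I = 240 × 62.3 = 14952 W
η = P_out / P_in = 11638 / 14952 = 0.778 = 77.8%

77.8 %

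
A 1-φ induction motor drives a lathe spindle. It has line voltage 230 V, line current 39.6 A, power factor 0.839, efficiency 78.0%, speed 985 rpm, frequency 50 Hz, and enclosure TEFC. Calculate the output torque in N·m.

P_in = V·I·cosφ = 230 × 39.6 × 0.839 = 7642 W
P_out = η·P_in = 0.78 × 7642 = 5961 W
n = 985 rpm
ω = 2π×985/60 = 103.1 rad/s
τ = P_out/ω = 5961/103.1 = 57.8 N·m

57.8 N·m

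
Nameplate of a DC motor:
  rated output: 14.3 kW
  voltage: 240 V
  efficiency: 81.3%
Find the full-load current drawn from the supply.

P_out = 14.3 kW = 14300 W
P_in = P_out / η = 14300 / 0.813 = 17589 W
I = P_in / V = 17589 / 240 = 73.3 A

73.3 A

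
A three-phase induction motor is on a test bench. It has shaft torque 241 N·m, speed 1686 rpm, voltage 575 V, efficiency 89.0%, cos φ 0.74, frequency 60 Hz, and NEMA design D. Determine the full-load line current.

64.9 A

ω = 2π×1686/60 = 176.6 rad/s; P_out = τω = 241 × 176.6 = 42561 W
P_in = P_out / η = 42561 / 0.890 = 47821 W
I_L = P_in / (√3·V_L·cosφ) = 47821 / (1.732 × 575 × 0.74) = 64.9 A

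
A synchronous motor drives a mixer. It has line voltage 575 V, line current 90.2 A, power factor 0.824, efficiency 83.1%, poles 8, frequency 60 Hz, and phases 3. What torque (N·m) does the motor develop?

P_in = √3·V·I·cosφ = 1.732 × 575 × 90.2 × 0.824 = 74020 W
P_out = η·P_in = 0.831 × 74020 = 61511 W
n = n_s = 120×60/8 = 900 rpm (synchronous)
ω = 2π×900/60 = 94.25 rad/s
τ = P_out/ω = 61511/94.25 = 653 N·m

653 N·m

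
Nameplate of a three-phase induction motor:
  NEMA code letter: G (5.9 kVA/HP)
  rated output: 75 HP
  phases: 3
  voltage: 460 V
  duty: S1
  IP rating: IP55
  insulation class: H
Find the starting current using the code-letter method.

555 A

S_LR = 5.9 × 75 = 442.5 kVA
I_LR = S_LR/(√3·V_L) = 442500/(1.732×460) = 555 A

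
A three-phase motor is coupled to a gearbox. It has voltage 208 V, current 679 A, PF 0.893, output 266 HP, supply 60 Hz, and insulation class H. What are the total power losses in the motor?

20 kW

P_in = √3·V·I·cosφ = 1.732×208×679×0.893 = 218440 W
P_out = 266×746 = 198436 W
Losses = P_in − P_out = 218440 − 198436 = 20004 W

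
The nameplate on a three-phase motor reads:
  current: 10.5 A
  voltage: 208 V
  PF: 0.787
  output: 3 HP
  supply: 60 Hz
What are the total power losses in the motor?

P_in = √3·V·I·cosφ = 1.732×208×10.5×0.787 = 2977 W
P_out = 3×746 = 2238 W
Losses = P_in − P_out = 2977 − 2238 = 739 W

739 W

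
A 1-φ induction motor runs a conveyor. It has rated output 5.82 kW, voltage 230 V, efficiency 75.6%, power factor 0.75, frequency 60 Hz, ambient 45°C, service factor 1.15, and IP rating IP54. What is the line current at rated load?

P_out = 5.82 kW = 5820 W
P_in = P_out / η = 5820 / 0.756 = 7698 W
I = P_in / (V·cosφ) = 7698 / (230 × 0.75) = 44.6 A

44.6 A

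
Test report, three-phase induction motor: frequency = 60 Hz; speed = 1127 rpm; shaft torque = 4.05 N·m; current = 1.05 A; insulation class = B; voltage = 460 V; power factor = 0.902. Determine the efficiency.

ω = 2π × 1127/60 = 118 rad/s; P_out = τω = 4.05 × 118 = 478 W
P_in = √3·V_L·I_L·cosφ = 1.732 × 460 × 1.05 × 0.902 = 755 W
η = P_out / P_in = 478 / 755 = 0.633 = 63.3%

63.3 %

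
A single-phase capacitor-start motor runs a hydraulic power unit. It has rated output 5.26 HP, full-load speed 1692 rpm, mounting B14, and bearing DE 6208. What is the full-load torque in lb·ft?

P_out = 5.26 × 746 = 3924 W
ω = 2π × 1692/60 = 177.2 rad/s
τ = P_out/ω = 3924/177.2 = 22.14 N·m
In lb·ft: 22.14/1.356 = 16.3 lb·ft

16.3 lb·ft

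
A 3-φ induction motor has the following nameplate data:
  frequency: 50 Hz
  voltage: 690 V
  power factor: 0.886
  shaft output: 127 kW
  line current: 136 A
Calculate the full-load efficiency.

88.2 %

P_out = 127 kW = 127000 W
P_in = √3·V_L·I_L·cosφ = 1.732 × 690 × 136 × 0.886 = 144002 W
η = P_out / P_in = 127000 / 144002 = 0.882 = 88.2%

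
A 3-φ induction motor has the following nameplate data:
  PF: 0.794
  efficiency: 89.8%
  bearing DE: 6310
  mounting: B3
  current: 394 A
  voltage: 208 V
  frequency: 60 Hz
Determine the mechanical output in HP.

P_in = √3·V·I·cosφ = 1.732 × 208 × 394 × 0.794 = 112701 W
P_out = η·P_in = 0.898 × 112701 = 101205 W
= 101205/746 = 136 HP

136 HP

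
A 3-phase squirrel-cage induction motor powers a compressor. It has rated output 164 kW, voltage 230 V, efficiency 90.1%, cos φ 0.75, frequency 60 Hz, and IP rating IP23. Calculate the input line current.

P_out = 164 kW = 164000 W
P_in = P_out / η = 164000 / 0.901 = 182020 W
I_L = P_in / (√3·V_L·cosφ) = 182020 / (1.732 × 230 × 0.75) = 609 A

609 A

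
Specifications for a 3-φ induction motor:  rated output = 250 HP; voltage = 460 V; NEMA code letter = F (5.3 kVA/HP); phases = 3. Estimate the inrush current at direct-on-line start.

1660 A

S_LR = 5.3 × 250 = 1325 kVA
I_LR = S_LR/(√3·V_L) = 1325000/(1.732×460) = 1660 A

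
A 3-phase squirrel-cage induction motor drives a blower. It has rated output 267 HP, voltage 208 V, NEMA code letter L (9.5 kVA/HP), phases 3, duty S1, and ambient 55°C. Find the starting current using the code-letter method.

7040 A

S_LR = 9.5 × 267 = 2536.5 kVA
I_LR = S_LR/(√3·V_L) = 2536500/(1.732×208) = 7040 A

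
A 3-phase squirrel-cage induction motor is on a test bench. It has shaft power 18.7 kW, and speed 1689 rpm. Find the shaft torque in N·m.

ω = 2π × 1689/60 = 176.9 rad/s
τ = P/ω = 18700/176.9 = 106 N·m

106 N·m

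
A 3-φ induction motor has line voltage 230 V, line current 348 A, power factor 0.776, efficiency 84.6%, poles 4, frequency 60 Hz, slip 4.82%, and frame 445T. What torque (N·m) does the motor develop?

507 N·m

P_in = √3·V·I·cosφ = 1.732 × 230 × 348 × 0.776 = 107576 W
P_out = η·P_in = 0.846 × 107576 = 91009 W
n_s = 120×60/4 = 1800 rpm; n = 1800×(1−0.0482) = 1713 rpm
ω = 2π×1713/60 = 179.4 rad/s
τ = P_out/ω = 91009/179.4 = 507 N·m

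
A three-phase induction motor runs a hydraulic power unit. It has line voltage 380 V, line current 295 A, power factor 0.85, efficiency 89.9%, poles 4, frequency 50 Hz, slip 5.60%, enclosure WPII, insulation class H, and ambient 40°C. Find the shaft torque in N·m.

P_in = √3·V·I·cosφ = 1.732 × 380 × 295 × 0.85 = 165034 W
P_out = η·P_in = 0.899 × 165034 = 148366 W
n_s = 120×50/4 = 1500 rpm; n = 1500×(1−0.056) = 1416 rpm
ω = 2π×1416/60 = 148.3 rad/s
τ = P_out/ω = 148366/148.3 = 1000 N·m

1000 N·m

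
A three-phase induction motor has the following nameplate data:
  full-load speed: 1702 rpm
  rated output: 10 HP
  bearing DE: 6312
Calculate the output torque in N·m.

41.9 N·m

P_out = 10 × 746 = 7460 W
ω = 2π × 1702/60 = 178.2 rad/s
τ = P_out/ω = 7460/178.2 = 41.9 N·m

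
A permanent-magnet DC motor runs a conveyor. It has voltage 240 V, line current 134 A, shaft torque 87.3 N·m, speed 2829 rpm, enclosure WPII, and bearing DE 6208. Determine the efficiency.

80.4 %

ω = 2π × 2829/60 = 296.3 rad/s; P_out = τω = 87.3 × 296.3 = 25867 W
P_in = V·I = 240 × 134 = 32160 W
η = P_out / P_in = 25867 / 32160 = 0.804 = 80.4%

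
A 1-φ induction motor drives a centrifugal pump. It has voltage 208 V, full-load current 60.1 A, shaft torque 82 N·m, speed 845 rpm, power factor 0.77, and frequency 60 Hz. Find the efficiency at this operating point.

ω = 2π × 845/60 = 88.49 rad/s; P_out = τω = 82 × 88.49 = 7256 W
P_in = V·I·cosφ = 208 × 60.1 × 0.77 = 9626 W
η = P_out / P_in = 7256 / 9626 = 0.754 = 75.4%

75.4 %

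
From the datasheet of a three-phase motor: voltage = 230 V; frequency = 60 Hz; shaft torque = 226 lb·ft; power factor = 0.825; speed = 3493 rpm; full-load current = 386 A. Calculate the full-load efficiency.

τ = 226 lb·ft × 1.356 = 306.5 N·m
ω = 2π × 3493/60 = 365.8 rad/s; P_out = τω = 306.5 × 365.8 = 112118 W
P_in = √3·V_L·I_L·cosφ = 1.732 × 230 × 386 × 0.825 = 126858 W
η = P_out / P_in = 112118 / 126858 = 0.884 = 88.4%

88.4 %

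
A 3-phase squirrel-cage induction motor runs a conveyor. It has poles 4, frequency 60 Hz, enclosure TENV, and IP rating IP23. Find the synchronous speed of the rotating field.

n_s = 120f/p = 120×60/4 = 1800 rpm

1800 rpm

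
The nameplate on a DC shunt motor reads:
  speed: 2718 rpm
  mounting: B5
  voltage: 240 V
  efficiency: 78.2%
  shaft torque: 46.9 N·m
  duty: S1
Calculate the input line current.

ω = 2π×2718/60 = 284.6 rad/s; P_out = τω = 46.9 × 284.6 = 13348 W
P_in = P_out / η = 13348 / 0.782 = 17069 W
I = P_in / V = 17069 / 240 = 71.1 A

71.1 A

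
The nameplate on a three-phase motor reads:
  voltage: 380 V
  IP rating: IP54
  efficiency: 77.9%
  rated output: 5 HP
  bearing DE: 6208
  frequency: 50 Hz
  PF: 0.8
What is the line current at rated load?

9.09 A

P_out = 5 × 746 = 3730 W
P_in = P_out / η = 3730 / 0.779 = 4788 W
I_L = P_in / (√3·V_L·cosφ) = 4788 / (1.732 × 380 × 0.8) = 9.09 A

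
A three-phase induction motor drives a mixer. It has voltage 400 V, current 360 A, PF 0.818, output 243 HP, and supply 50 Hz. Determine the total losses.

P_in = √3·V·I·cosφ = 1.732×400×360×0.818 = 204016 W
P_out = 243×746 = 181278 W
Losses = P_in − P_out = 204016 − 181278 = 22738 W

22.7 kW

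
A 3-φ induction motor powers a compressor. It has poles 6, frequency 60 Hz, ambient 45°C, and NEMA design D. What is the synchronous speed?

1200 rpm

n_s = 120f/p = 120×60/6 = 1200 rpm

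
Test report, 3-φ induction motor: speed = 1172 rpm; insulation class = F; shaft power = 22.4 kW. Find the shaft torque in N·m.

183 N·m

ω = 2π × 1172/60 = 122.7 rad/s
τ = P/ω = 22400/122.7 = 183 N·m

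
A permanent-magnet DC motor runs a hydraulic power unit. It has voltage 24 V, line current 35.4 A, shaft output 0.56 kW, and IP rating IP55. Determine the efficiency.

P_out = 0.56 kW = 560 W
P_in = V·I = 24 × 35.4 = 850 W
η = P_out / P_in = 560 / 850 = 0.659 = 65.9%

65.9 %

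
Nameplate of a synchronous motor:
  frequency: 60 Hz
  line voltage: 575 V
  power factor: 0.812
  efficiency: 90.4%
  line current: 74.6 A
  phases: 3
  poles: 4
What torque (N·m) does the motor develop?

P_in = √3·V·I·cosφ = 1.732 × 575 × 74.6 × 0.812 = 60327 W
P_out = η·P_in = 0.904 × 60327 = 54536 W
n = n_s = 120×60/4 = 1800 rpm (synchronous)
ω = 2π×1800/60 = 188.5 rad/s
τ = P_out/ω = 54536/188.5 = 289 N·m

289 N·m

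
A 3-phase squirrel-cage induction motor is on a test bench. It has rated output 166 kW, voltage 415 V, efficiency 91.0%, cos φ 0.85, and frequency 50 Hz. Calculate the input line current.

299 A

P_out = 166 kW = 166000 W
P_in = P_out / η = 166000 / 0.910 = 182418 W
I_L = P_in / (√3·V_L·cosφ) = 182418 / (1.732 × 415 × 0.85) = 299 A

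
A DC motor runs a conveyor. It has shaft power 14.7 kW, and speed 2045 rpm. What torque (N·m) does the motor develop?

ω = 2π × 2045/60 = 214.2 rad/s
τ = P/ω = 14700/214.2 = 68.6 N·m

68.6 N·m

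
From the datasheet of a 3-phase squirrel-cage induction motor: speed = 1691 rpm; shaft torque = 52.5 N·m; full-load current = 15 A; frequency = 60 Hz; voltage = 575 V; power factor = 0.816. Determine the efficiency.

ω = 2π × 1691/60 = 177.1 rad/s; P_out = τω = 52.5 × 177.1 = 9298 W
P_in = √3·V_L·I_L·cosφ = 1.732 × 575 × 15 × 0.816 = 12190 W
η = P_out / P_in = 9298 / 12190 = 0.763 = 76.3%

76.3 %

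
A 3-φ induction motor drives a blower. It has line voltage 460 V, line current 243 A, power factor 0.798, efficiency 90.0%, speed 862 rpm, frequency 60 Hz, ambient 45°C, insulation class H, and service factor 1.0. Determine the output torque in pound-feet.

1140 lb·ft

P_in = √3·V·I·cosφ = 1.732 × 460 × 243 × 0.798 = 154495 W
P_out = η·P_in = 0.9 × 154495 = 139046 W
n = 862 rpm
ω = 2π×862/60 = 90.27 rad/s
τ = P_out/ω = 139046/90.27 = 1540 N·m
In lb·ft: 1540/1.356 = 1140 lb·ft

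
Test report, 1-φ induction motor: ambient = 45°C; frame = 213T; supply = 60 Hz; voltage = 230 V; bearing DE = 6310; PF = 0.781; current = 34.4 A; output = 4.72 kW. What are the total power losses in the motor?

1.46 kW

P_in = V·I·cosφ = 230×34.4×0.781 = 6179 W
P_out = 4720 W
Losses = P_in − P_out = 6179 − 4720 = 1459 W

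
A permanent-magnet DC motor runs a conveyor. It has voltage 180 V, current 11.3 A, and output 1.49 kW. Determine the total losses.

P_in = V·I = 180×11.3 = 2034 W
P_out = 1490 W
Losses = P_in − P_out = 2034 − 1490 = 544 W

544 W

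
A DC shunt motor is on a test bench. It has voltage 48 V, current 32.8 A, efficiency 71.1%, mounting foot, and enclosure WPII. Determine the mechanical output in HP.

1.5 HP

P_in = V·I = 48 × 32.8 = 1574 W
P_out = η·P_in = 0.711 × 1574 = 1119 W
= 1119/746 = 1.5 HP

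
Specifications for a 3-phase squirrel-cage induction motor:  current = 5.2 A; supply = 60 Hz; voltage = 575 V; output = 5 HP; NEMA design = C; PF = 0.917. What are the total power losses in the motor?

1.02 kW

P_in = √3·V·I·cosφ = 1.732×575×5.2×0.917 = 4749 W
P_out = 5×746 = 3730 W
Losses = P_in − P_out = 4749 − 3730 = 1019 W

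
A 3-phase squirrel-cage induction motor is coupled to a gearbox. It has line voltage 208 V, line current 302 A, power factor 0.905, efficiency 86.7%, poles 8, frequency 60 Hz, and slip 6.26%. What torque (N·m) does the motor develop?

P_in = √3·V·I·cosφ = 1.732 × 208 × 302 × 0.905 = 98462 W
P_out = η·P_in = 0.867 × 98462 = 85367 W
n_s = 120×60/8 = 900 rpm; n = 900×(1−0.0626) = 844 rpm
ω = 2π×844/60 = 88.38 rad/s
τ = P_out/ω = 85367/88.38 = 966 N·m

966 N·m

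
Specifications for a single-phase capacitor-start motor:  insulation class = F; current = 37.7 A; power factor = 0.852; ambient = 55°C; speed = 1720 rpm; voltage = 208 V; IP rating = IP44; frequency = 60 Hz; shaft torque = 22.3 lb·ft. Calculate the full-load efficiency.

τ = 22.3 lb·ft × 1.356 = 30.24 N·m
ω = 2π × 1720/60 = 180.1 rad/s; P_out = τω = 30.24 × 180.1 = 5446 W
P_in = V·I·cosφ = 208 × 37.7 × 0.852 = 6681 W
η = P_out / P_in = 5446 / 6681 = 0.815 = 81.5%

81.5 %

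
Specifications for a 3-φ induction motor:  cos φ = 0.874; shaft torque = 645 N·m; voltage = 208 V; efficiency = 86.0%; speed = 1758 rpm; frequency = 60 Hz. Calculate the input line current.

ω = 2π×1758/60 = 184.1 rad/s; P_out = τω = 645 × 184.1 = 118745 W
P_in = P_out / η = 118745 / 0.860 = 138076 W
I_L = P_in / (√3·V_L·cosφ) = 138076 / (1.732 × 208 × 0.874) = 439 A

439 A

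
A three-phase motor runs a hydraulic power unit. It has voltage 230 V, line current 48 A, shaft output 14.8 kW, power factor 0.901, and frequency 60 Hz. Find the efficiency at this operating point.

85.9 %

P_out = 14.8 kW = 14800 W
P_in = √3·V_L·I_L·cosφ = 1.732 × 230 × 48 × 0.901 = 17228 W
η = P_out / P_in = 14800 / 17228 = 0.859 = 85.9%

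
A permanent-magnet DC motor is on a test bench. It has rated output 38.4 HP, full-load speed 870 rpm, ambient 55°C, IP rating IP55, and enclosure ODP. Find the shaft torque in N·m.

314 N·m

P_out = 38.4 × 746 = 28646 W
ω = 2π × 870/60 = 91.11 rad/s
τ = P_out/ω = 28646/91.11 = 314 N·m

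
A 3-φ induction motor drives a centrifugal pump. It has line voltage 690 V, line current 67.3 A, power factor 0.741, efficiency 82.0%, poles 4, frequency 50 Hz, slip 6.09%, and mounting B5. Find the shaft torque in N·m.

331 N·m

P_in = √3·V·I·cosφ = 1.732 × 690 × 67.3 × 0.741 = 59598 W
P_out = η·P_in = 0.82 × 59598 = 48870 W
n_s = 120×50/4 = 1500 rpm; n = 1500×(1−0.0609) = 1409 rpm
ω = 2π×1409/60 = 147.6 rad/s
τ = P_out/ω = 48870/147.6 = 331 N·m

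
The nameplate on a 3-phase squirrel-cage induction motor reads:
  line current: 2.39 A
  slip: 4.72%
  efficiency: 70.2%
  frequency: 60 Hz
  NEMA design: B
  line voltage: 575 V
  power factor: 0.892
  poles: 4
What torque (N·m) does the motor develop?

P_in = √3·V·I·cosφ = 1.732 × 575 × 2.39 × 0.892 = 2123 W
P_out = η·P_in = 0.702 × 2123 = 1490 W
n_s = 120×60/4 = 1800 rpm; n = 1800×(1−0.0472) = 1715 rpm
ω = 2π×1715/60 = 179.6 rad/s
τ = P_out/ω = 1490/179.6 = 8.3 N·m

8.3 N·m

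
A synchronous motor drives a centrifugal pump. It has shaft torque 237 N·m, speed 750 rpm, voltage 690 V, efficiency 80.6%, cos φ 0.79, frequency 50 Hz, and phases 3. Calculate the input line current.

ω = 2π×750/60 = 78.54 rad/s; P_out = τω = 237 × 78.54 = 18614 W
P_in = P_out / η = 18614 / 0.806 = 23094 W
I_L = P_in / (√3·V_L·cosφ) = 23094 / (1.732 × 690 × 0.79) = 24.5 A

24.5 A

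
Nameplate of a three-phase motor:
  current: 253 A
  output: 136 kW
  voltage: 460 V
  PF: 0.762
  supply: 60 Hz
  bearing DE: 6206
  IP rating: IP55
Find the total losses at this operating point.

17.6 kW

P_in = √3·V·I·cosφ = 1.732×460×253×0.762 = 153596 W
P_out = 136000 W
Losses = P_in − P_out = 153596 − 136000 = 17596 W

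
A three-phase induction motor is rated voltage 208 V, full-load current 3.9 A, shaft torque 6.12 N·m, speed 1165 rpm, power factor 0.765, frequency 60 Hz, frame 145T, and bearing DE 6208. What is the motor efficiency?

69.5 %

ω = 2π × 1165/60 = 122 rad/s; P_out = τω = 6.12 × 122 = 747 W
P_in = √3·V_L·I_L·cosφ = 1.732 × 208 × 3.9 × 0.765 = 1075 W
η = P_out / P_in = 747 / 1075 = 0.695 = 69.5%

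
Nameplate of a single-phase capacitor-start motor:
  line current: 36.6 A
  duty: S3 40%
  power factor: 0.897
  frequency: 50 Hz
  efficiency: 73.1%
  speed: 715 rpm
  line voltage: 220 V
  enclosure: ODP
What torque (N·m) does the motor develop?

70.5 N·m

P_in = V·I·cosφ = 220 × 36.6 × 0.897 = 7223 W
P_out = η·P_in = 0.731 × 7223 = 5280 W
n = 715 rpm
ω = 2π×715/60 = 74.87 rad/s
τ = P_out/ω = 5280/74.87 = 70.5 N·m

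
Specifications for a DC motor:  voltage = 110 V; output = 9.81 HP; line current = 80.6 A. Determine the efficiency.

82.5 %

P_out = 9.81 × 746 = 7318 W
P_in = V·I = 110 × 80.6 = 8866 W
η = P_out / P_in = 7318 / 8866 = 0.825 = 82.5%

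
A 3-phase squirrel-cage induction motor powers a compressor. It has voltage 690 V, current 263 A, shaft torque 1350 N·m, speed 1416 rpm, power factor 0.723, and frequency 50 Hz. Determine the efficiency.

ω = 2π × 1416/60 = 148.3 rad/s; P_out = τω = 1350 × 148.3 = 200205 W
P_in = √3·V_L·I_L·cosφ = 1.732 × 690 × 263 × 0.723 = 227243 W
η = P_out / P_in = 200205 / 227243 = 0.881 = 88.1%

88.1 %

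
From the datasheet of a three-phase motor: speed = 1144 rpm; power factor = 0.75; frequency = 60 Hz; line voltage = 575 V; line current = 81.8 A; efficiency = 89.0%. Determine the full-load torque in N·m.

P_in = √3·V·I·cosφ = 1.732 × 575 × 81.8 × 0.75 = 61098 W
P_out = η·P_in = 0.89 × 61098 = 54377 W
n = 1144 rpm
ω = 2π×1144/60 = 119.8 rad/s
τ = P_out/ω = 54377/119.8 = 454 N·m

454 N·m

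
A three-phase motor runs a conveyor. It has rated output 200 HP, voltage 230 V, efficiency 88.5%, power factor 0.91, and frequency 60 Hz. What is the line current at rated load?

465 A

P_out = 200 × 746 = 149200 W
P_in = P_out / η = 149200 / 0.885 = 168588 W
I_L = P_in / (√3·V_L·cosφ) = 168588 / (1.732 × 230 × 0.91) = 465 A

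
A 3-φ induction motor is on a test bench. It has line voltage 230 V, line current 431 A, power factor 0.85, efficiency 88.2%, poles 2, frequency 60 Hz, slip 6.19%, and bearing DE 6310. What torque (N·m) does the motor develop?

364 N·m

P_in = √3·V·I·cosφ = 1.732 × 230 × 431 × 0.85 = 145939 W
P_out = η·P_in = 0.882 × 145939 = 128718 W
n_s = 120×60/2 = 3600 rpm; n = 3600×(1−0.0619) = 3377 rpm
ω = 2π×3377/60 = 353.6 rad/s
τ = P_out/ω = 128718/353.6 = 364 N·m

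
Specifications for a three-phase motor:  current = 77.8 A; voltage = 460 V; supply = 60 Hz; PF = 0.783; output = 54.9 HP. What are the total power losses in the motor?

7.58 kW

P_in = √3·V·I·cosφ = 1.732×460×77.8×0.783 = 48534 W
P_out = 54.9×746 = 40955 W
Losses = P_in − P_out = 48534 − 40955 = 7579 W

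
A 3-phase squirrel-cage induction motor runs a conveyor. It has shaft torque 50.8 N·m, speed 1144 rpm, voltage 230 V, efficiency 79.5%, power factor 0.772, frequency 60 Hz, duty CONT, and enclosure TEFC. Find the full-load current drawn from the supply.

24.9 A

ω = 2π×1144/60 = 119.8 rad/s; P_out = τω = 50.8 × 119.8 = 6086 W
P_in = P_out / η = 6086 / 0.795 = 7655 W
I_L = P_in / (√3·V_L·cosφ) = 7655 / (1.732 × 230 × 0.772) = 24.9 A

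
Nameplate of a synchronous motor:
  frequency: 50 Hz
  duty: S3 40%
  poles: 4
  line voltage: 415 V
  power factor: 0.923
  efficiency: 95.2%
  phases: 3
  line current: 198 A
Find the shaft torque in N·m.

P_in = √3·V·I·cosφ = 1.732 × 415 × 198 × 0.923 = 131360 W
P_out = η·P_in = 0.952 × 131360 = 125055 W
n = n_s = 120×50/4 = 1500 rpm (synchronous)
ω = 2π×1500/60 = 157.1 rad/s
τ = P_out/ω = 125055/157.1 = 796 N·m

796 N·m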